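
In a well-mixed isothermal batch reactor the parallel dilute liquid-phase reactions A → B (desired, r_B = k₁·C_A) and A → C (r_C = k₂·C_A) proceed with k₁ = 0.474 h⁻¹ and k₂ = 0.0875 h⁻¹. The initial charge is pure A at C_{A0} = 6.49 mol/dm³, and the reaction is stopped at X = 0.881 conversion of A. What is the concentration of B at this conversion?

4.83 mol/dm³

C_A = C_{A0}(1−X) = 0.7723 mol/dm³.
Both paths are first order in A, so the instantaneous fraction to B is constant: dC_B/d(−C_A) = k₁/(k₁+k₂) = 0.8442.
C_B = 0.8442·(C_{A0}−C_A) = 0.8442×5.718 = 4.83 mol/dm³.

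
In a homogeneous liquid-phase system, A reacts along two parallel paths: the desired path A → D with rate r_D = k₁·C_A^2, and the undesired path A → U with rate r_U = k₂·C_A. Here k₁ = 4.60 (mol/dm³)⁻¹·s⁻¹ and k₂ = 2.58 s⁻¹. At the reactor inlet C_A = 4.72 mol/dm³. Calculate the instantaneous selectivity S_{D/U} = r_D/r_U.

S_{D/U} = r_D/r_U = (k₁·C_A^2)/(k₂·C_A) = (k₁/k₂)·C_A.
= (4.60×4.720^2) / (2.58×4.720) = 102.5/12.18 = 8.42.

8.42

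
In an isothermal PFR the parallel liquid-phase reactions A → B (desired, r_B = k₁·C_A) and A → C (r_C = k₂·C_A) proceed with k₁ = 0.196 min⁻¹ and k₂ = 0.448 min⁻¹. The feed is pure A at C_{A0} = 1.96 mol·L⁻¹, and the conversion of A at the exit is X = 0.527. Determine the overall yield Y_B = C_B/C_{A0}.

C_A = C_{A0}(1−X) = 0.9271 mol·L⁻¹.
Both paths are first order in A, so the instantaneous fraction to B is constant: dC_B/d(−C_A) = k₁/(k₁+k₂) = 0.3043.
C_B = 0.3043·(C_{A0}−C_A) = 0.3043×1.033 = 0.314 mol·L⁻¹.
Y_B = C_B/C_{A0} = 0.3144/1.96 = 0.160.

0.160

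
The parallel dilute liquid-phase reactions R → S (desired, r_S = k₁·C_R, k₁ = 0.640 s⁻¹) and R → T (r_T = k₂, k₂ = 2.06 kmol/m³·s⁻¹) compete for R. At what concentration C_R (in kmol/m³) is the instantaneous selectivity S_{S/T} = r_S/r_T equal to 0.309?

0.995 kmol/m³

S_{S/T} = (k₁/k₂)·C_R ⇒ C_R = S·k₂/k₁.
= 0.309×2.06/0.640 = 0.995 kmol/m³.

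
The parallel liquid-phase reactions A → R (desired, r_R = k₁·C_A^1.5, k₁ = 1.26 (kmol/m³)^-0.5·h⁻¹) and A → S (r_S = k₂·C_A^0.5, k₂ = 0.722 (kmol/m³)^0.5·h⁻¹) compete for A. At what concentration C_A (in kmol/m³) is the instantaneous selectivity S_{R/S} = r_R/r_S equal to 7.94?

S_{R/S} = (k₁/k₂)·C_A ⇒ C_A = S·k₂/k₁.
= 7.94×0.722/1.26 = 4.55 kmol/m³.

4.55 kmol/m³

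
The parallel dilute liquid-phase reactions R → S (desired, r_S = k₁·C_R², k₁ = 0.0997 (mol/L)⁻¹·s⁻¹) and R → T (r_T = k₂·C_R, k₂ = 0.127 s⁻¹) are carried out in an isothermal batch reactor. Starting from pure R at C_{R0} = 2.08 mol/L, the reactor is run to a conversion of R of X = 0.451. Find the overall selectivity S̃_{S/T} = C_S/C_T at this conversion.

1.24

C_R = C_{R0}(1−X) = 1.142 mol/L.
Along a PFR/batch, dC_T/dC_R = −r_T/(r_S+r_T) = −k₂/(k₂+k₁·C_R).
Integrating from C_{R0} to C_R: C_T = (0.127/0.0997)·ln[(0.127+0.0997·2.08)/(0.127+0.0997·1.14)] = 1.274·ln(0.3344/0.2408) = 0.4179 mol/L.
Then C_S = (C_{R0}−C_R) − C_T = 0.9381 − 0.4179 = 0.5201 mol/L.
S̃_{S/T} = C_S/C_T = 0.5201/0.4179 = 1.24.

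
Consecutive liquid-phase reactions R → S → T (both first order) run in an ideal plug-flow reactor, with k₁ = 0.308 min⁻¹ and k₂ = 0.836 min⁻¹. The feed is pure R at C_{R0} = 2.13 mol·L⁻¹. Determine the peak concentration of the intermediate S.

0.438 mol·L⁻¹

For a first-order series the maximum intermediate yield is C_{S,max}/C_{R0} = (k₁/k₂)^[k₂/(k₂−k₁)].
= (0.308/0.836)^(0.836/(0.836−0.308)) = (0.3684)^(1.583) = 0.2058.
C_{S,max} = 0.2058×2.13 = 0.438 mol·L⁻¹.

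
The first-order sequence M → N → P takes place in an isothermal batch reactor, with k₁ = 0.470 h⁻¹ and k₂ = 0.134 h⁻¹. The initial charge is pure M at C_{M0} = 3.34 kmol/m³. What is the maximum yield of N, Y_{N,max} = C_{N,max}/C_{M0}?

At the optimum, C_{N,max}/C_{M0} = (k₁/k₂)^[k₂/(k₂−k₁)].
= (0.470/0.134)^(0.134/(0.134−0.470)) = (3.507)^(-0.3988) = 0.6062.

0.606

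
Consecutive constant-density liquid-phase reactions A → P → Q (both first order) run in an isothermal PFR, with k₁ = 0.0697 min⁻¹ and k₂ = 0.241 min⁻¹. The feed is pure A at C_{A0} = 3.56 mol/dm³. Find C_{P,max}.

0.621 mol/dm³

At the optimum, C_{P,max}/C_{A0} = (k₁/k₂)^[k₂/(k₂−k₁)].
= (0.0697/0.241)^(0.241/(0.241−0.0697)) = (0.2892)^(1.407) = 0.1746.
C_{P,max} = 0.1746×3.56 = 0.621 mol/dm³.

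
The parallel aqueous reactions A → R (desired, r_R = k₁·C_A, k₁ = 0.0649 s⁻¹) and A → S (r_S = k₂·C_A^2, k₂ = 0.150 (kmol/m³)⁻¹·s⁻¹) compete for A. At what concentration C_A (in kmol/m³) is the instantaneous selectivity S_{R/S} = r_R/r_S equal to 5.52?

S_{R/S} = (k₁/k₂)·C_A⁻¹ ⇒ C_A = (S·k₂/k₁)^(-1).
= (5.52×0.150/0.0649)^(-1) = (12.76)^(-1) = 0.0784 kmol/m³.

0.0784 kmol/m³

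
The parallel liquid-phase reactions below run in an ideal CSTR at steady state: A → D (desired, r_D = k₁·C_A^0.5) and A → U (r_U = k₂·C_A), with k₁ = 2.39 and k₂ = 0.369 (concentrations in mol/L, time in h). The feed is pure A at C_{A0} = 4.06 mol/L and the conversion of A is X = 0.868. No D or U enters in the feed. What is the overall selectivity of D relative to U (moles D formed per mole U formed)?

8.85

Exit C_A = C_{A0}(1−X) = 4.06×0.132 = 0.5359 mol/L.
Rates in a CSTR are evaluated at the outlet concentration: r_D = 2.39×0.5359^0.5 = 1.750, r_U = 0.369×0.5359 = 0.1978.
Overall selectivity = C_D/C_U = r_Dτ/(r_Uτ) = r_D/r_U = 8.85.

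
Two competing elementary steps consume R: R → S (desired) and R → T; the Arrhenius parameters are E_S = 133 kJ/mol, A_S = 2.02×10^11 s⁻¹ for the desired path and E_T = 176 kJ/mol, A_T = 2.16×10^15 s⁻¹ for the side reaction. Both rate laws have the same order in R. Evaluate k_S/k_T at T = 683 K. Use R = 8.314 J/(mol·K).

k_S/k_T = (A_S/A_T)·exp[−(E_S−E_T)/(RT)] = (A_S/A_T)·exp[(E_T−E_S)/(RT)].
(E_T−E_S)/(RT) = (176−133)×10³/(8.314×683) = 43000/5678 = 7.572.
k_S/k_T = (2.02×10^11/2.16×10^15)·exp(7.572) = 9.352×10^-5 × 1944 = 0.182.

0.182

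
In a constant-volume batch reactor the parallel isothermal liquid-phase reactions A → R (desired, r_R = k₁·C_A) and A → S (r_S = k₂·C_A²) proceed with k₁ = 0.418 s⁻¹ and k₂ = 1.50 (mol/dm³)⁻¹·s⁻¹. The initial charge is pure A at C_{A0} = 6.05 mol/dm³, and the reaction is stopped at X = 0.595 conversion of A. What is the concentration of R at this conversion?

0.234 mol/dm³

C_A = C_{A0}(1−X) = 2.450 mol/dm³.
Along a PFR/batch, dC_R/dC_A = −r_R/(r_R+r_S) = −k₁/(k₁+k₂·C_A).
Integrating from C_{A0} to C_A: C_R = (0.418/1.50)·ln[(0.418+1.50·6.05)/(0.418+1.50·2.45)] = 0.2787·ln(9.493/4.093) = 0.2344 mol/dm³.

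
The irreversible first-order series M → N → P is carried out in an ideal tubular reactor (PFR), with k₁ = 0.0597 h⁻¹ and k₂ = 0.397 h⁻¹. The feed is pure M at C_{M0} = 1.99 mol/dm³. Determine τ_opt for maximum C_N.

5.62 h

For first-order series the maximum of C_N occurs at τ_opt = ln(k₂/k₁)/(k₂−k₁).
= ln(0.397/0.0597)/(0.397−0.0597) = ln(6.650)/0.3373 = 1.895/0.3373 = 5.62 h.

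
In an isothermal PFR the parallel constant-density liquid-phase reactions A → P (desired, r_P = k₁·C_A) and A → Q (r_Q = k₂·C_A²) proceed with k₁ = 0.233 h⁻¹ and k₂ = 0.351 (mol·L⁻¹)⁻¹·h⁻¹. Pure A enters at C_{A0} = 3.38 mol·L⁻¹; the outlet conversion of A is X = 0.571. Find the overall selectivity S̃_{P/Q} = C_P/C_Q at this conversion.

0.287

C_A = C_{A0}(1−X) = 1.450 mol·L⁻¹.
Along a PFR/batch, dC_P/dC_A = −r_P/(r_P+r_Q) = −k₁/(k₁+k₂·C_A).
Integrating from C_{A0} to C_A: C_P = (0.233/0.351)·ln[(0.233+0.351·3.38)/(0.233+0.351·1.45)] = 0.6638·ln(1.419/0.7420) = 0.4306 mol·L⁻¹.
C_Q = (C_{A0}−C_A)−C_P = 1.499 mol·L⁻¹; S̃_{P/Q} = 0.4306/1.499 = 0.287.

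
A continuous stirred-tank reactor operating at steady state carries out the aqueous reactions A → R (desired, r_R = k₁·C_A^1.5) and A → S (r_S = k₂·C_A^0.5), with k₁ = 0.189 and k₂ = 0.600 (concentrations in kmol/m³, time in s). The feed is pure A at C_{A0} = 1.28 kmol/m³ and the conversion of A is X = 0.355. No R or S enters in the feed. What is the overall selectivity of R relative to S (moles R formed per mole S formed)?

0.260

Exit C_A = C_{A0}(1−X) = 1.28×0.645 = 0.8256 kmol/m³.
A CSTR operates uniformly at the exit composition, giving r_R = 0.1418 and r_S = 0.5452 (each k·C_A^n at C_A = 0.8256).
Overall selectivity = C_R/C_S = r_Rτ/(r_Sτ) = r_R/r_S = 0.260.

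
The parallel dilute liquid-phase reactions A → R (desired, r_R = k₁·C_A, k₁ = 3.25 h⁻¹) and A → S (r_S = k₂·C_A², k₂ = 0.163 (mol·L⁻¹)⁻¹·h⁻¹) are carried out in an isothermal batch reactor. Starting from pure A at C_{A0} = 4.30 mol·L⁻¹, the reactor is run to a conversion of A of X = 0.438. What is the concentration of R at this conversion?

1.61 mol·L⁻¹

C_A = C_{A0}(1−X) = 2.417 mol·L⁻¹.
Along a PFR/batch, dC_R/dC_A = −r_R/(r_R+r_S) = −k₁/(k₁+k₂·C_A).
Integrating from C_{A0} to C_A: C_R = (3.25/0.163)·ln[(3.25+0.163·4.30)/(3.25+0.163·2.42)] = 19.94·ln(3.951/3.644) = 1.613 mol·L⁻¹.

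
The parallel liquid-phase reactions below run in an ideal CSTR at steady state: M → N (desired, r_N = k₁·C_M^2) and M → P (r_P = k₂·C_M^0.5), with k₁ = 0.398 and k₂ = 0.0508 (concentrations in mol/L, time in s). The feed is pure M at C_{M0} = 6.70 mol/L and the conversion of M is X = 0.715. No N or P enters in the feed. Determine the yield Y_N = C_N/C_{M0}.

Exit C_M = C_{M0}(1−X) = 6.70×0.285 = 1.910 mol/L.
A CSTR operates uniformly at the exit composition, giving r_N = 1.451 and r_P = 0.07020 (each k·C_M^n at C_M = 1.910).
Fraction of consumed M going to N: r_N/(r_N+r_P) = 0.9539.
C_N = 0.9539·C_{M0}·X = 0.9539×6.70×0.715 = 4.57 mol/L; Y_N = C_N/C_{M0} = 0.682.

0.682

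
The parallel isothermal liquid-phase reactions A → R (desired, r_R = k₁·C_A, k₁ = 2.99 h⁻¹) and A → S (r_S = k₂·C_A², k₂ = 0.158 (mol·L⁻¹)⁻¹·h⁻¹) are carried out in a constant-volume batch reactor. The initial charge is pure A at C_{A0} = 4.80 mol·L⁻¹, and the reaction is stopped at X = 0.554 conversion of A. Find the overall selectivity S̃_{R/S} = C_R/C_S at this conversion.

5.49

C_A = C_{A0}(1−X) = 2.141 mol·L⁻¹.
Along a PFR/batch, dC_R/dC_A = −r_R/(r_R+r_S) = −k₁/(k₁+k₂·C_A).
Integrating from C_{A0} to C_A: C_R = (2.99/0.158)·ln[(2.99+0.158·4.80)/(2.99+0.158·2.14)] = 18.92·ln(3.748/3.328) = 2.250 mol·L⁻¹.
C_S = (C_{A0}−C_A)−C_R = 0.4094 mol·L⁻¹; S̃_{R/S} = 2.250/0.4094 = 5.49.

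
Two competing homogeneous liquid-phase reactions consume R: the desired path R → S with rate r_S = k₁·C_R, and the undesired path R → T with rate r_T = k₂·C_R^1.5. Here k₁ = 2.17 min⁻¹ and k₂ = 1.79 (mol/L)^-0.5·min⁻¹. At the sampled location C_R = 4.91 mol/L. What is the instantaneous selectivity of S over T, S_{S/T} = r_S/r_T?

S_{S/T} = r_S/r_T = (k₁·C_R)/(k₂·C_R^1.5) = (k₁/k₂)·C_R^-0.5.
= (2.17×4.910) / (1.79×4.910^1.5) = 10.65/19.47 = 0.547.
The undesired path is higher order in R, so low C_R (CSTR or dilute feed) favours S.

0.547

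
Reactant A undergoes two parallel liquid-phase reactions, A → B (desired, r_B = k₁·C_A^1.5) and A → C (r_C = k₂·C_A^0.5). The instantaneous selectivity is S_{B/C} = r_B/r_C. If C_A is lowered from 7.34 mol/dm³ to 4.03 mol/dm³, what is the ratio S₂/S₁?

S_{B/C} = (k₁/k₂)·C_A, so S₂/S₁ = (C_{A,2}/C_{A,1}).
= 4.03/7.34 = 0.549.

0.549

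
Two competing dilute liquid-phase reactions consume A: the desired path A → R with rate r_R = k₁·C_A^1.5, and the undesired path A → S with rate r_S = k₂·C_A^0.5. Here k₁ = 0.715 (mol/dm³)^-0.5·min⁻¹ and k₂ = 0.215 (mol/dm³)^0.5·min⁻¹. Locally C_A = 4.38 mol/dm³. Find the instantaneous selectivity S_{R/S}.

S_{R/S} = r_R/r_S = (k₁·C_A^1.5)/(k₂·C_A^0.5) = (k₁/k₂)·C_A.
= (0.715×4.380^1.5) / (0.215×4.380^0.5) = 6.554/0.4500 = 14.6.
Since the desired path is higher order in A, keeping C_A high (PFR or concentrated feed) favours R.

14.6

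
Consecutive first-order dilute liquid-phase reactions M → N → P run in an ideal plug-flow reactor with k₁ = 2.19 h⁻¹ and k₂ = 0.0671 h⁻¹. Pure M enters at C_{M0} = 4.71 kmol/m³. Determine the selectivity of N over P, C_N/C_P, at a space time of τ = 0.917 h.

24.3

For first-order series with pure M initially, C_N(τ) = k₁C_{M0}/(k₂−k₁)·(e^(−k₁τ) − e^(−k₂τ)).
e^(−k₁τ) = e^(−2.19×0.917) = e^(−2.008) = 0.1342; e^(−k₂τ) = e^(−0.06153) = 0.9403.
C_N = 2.19×4.71/(0.0671−2.19) × (0.1342−0.9403) = (-4.859)×(-0.8061) = 3.917 kmol/m³.
C_M = C_{M0}e^(−k₁τ) = 0.6322 kmol/m³, so C_P = C_{M0}−C_M−C_N = 0.1611 kmol/m³; C_N/C_P = 24.3.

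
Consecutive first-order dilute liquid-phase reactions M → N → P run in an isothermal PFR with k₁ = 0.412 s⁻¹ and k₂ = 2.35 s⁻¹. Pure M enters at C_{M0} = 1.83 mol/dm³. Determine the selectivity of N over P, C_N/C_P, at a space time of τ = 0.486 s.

For first-order series with pure M initially, C_N(τ) = k₁C_{M0}/(k₂−k₁)·(e^(−k₁τ) − e^(−k₂τ)).
e^(−k₁τ) = e^(−0.412×0.486) = e^(−0.2002) = 0.8185; e^(−k₂τ) = e^(−1.142) = 0.3191.
C_N = 0.412×1.83/(2.35−0.412) × (0.8185−0.3191) = 0.3890×0.4994 = 0.1943 mol/dm³.
C_M = C_{M0}e^(−k₁τ) = 1.498 mol/dm³, so C_P = C_{M0}−C_M−C_N = 0.1378 mol/dm³; C_N/C_P = 1.41.

1.41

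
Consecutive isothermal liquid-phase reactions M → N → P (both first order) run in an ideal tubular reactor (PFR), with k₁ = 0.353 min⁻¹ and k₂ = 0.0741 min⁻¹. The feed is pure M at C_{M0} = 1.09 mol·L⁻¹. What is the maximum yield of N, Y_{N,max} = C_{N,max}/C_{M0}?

0.661

For a first-order series the maximum intermediate yield is C_{N,max}/C_{M0} = (k₁/k₂)^[k₂/(k₂−k₁)].
= (0.353/0.0741)^(0.0741/(0.0741−0.353)) = (4.764)^(-0.2657) = 0.6605.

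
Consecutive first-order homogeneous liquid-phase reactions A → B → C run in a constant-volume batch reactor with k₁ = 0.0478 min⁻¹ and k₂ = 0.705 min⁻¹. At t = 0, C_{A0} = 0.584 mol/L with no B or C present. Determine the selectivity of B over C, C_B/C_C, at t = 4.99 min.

0.351

Solving the coupled first-order balances gives C_B(t) = [k₁/(k₂−k₁)]·C_{A0}·(e^(−k₁t) − e^(−k₂t)).
e^(−k₁t) = e^(−0.0478×4.99) = e^(−0.2385) = 0.7878; e^(−k₂t) = e^(−3.518) = 0.02966.
C_B = 0.0478×0.584/(0.705−0.0478) × (0.7878−0.02966) = 0.04248×0.7581 = 0.03220 mol/L.
C_A = C_{A0}e^(−k₁t) = 0.4601 mol/L, so C_C = C_{A0}−C_A−C_B = 0.09173 mol/L; C_B/C_C = 0.351.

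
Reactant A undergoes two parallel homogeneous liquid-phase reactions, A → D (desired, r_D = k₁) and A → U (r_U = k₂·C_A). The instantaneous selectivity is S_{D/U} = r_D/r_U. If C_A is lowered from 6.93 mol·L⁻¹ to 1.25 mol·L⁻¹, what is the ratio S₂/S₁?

S_{D/U} = (k₁/k₂)·C_A⁻¹, so S₂/S₁ = (C_{A,2}/C_{A,1})⁻¹.
= 6.93/1.25 = 5.54.

5.54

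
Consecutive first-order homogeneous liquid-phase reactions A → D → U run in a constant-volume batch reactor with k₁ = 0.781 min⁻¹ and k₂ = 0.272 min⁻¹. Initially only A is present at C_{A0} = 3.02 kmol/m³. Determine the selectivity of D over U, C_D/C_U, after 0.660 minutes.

For first-order series with pure A initially, C_D(t) = k₁C_{A0}/(k₂−k₁)·(e^(−k₁t) − e^(−k₂t)).
e^(−k₁t) = e^(−0.781×0.660) = e^(−0.5155) = 0.5972; e^(−k₂t) = e^(−0.1795) = 0.8357.
C_D = 0.781×3.02/(0.272−0.781) × (0.5972−0.8357) = (-4.634)×(-0.2384) = 1.105 kmol/m³.
C_A = C_{A0}e^(−k₁t) = 1.804 kmol/m³, so C_U = C_{A0}−C_A−C_D = 0.1115 kmol/m³; C_D/C_U = 9.91.

9.91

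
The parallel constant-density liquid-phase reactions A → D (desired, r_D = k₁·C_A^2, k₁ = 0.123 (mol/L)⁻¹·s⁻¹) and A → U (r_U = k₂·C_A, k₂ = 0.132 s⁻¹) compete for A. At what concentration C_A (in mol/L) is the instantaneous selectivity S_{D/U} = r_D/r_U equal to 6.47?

6.94 mol/L

S_{D/U} = (k₁/k₂)·C_A ⇒ C_A = S·k₂/k₁.
= 6.47×0.132/0.123 = 6.94 mol/L.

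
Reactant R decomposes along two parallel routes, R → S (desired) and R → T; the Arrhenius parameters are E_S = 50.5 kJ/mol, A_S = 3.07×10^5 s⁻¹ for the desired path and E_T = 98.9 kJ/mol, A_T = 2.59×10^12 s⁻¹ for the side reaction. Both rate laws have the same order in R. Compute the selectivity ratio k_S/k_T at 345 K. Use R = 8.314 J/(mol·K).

k_S/k_T = (A_S/A_T)·exp[−(E_S−E_T)/(RT)] = (A_S/A_T)·exp[(E_T−E_S)/(RT)].
(E_T−E_S)/(RT) = (98.9−50.5)×10³/(8.314×345) = 48400/2868 = 16.87.
k_S/k_T = (3.07×10^5/2.59×10^12)·exp(16.87) = 1.185×10^-7 × 2.129×10^7 = 2.52.
Since E_S < E_T, lowering the temperature improves selectivity toward S.

2.52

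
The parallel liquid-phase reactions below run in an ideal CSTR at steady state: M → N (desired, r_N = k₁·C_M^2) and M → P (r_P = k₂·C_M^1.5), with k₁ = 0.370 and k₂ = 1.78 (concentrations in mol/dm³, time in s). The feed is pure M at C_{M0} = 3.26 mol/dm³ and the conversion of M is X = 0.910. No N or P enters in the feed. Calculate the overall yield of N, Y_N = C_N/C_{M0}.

0.0921

Exit C_M = C_{M0}(1−X) = 3.26×0.0900 = 0.2934 mol/dm³.
Rates in a CSTR are evaluated at the outlet concentration: r_N = 0.370×0.2934^2 = 0.03185, r_P = 1.78×0.2934^1.5 = 0.2829.
Fraction of consumed M going to N: r_N/(r_N+r_P) = 0.1012.
C_N = 0.1012·C_{M0}·X = 0.1012×3.26×0.910 = 0.300 mol/dm³; Y_N = C_N/C_{M0} = 0.0921.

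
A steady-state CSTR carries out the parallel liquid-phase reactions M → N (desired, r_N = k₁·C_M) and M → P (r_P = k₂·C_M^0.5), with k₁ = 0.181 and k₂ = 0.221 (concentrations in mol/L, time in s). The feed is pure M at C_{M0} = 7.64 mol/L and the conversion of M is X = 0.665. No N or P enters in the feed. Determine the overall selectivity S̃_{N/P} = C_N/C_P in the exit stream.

1.31

Exit C_M = C_{M0}(1−X) = 7.64×0.335 = 2.559 mol/L.
A CSTR operates uniformly at the exit composition, giving r_N = 0.4633 and r_P = 0.3536 (each k·C_M^n at C_M = 2.559).
Overall selectivity = C_N/C_P = r_Nτ/(r_Pτ) = r_N/r_P = 1.31.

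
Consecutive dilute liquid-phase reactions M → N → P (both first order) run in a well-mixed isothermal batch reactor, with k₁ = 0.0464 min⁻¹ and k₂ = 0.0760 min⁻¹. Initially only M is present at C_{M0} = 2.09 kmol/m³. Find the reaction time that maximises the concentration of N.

16.7 min

The intermediate peaks when r₁ = r₂, i.e. k₁e^(−k₁t) = k₂e^(−k₂t), giving t_opt = ln(k₂/k₁)/(k₂−k₁).
= ln(0.0760/0.0464)/(0.0760−0.0464) = ln(1.638)/0.02960 = 0.4934/0.02960 = 16.7 min.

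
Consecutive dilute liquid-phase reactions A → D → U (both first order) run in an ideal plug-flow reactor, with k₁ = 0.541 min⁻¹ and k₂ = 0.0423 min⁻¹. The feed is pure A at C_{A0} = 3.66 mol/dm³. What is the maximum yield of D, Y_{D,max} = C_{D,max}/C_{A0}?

0.806

Evaluating C_D at τ_opt = ln(k₂/k₁)/(k₂−k₁) gives C_{D,max}/C_{A0} = (k₁/k₂)^[k₂/(k₂−k₁)].
= (0.541/0.0423)^(0.0423/(0.0423−0.541)) = (12.79)^(-0.08482) = 0.8056.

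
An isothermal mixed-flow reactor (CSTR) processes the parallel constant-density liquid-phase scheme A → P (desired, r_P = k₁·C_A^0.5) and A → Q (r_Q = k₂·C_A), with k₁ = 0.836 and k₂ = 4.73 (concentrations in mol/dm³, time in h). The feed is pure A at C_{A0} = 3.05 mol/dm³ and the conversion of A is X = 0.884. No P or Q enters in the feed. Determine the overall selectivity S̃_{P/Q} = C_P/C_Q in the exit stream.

0.297

Exit C_A = C_{A0}(1−X) = 3.05×0.116 = 0.3538 mol/dm³.
In a CSTR the entire volume is at exit conditions, so r_P = 0.836×0.3538^0.5 = 0.4973 and r_Q = 4.73×0.3538 = 1.673.
Overall selectivity = C_P/C_Q = r_Pτ/(r_Qτ) = r_P/r_Q = 0.297.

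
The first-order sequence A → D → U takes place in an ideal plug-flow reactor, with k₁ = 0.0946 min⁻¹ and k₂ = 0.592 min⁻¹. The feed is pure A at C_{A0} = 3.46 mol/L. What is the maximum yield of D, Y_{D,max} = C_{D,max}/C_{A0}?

Evaluating C_D at τ_opt = ln(k₂/k₁)/(k₂−k₁) gives C_{D,max}/C_{A0} = (k₁/k₂)^[k₂/(k₂−k₁)].
= (0.0946/0.592)^(0.592/(0.592−0.0946)) = (0.1598)^(1.190) = 0.1127.

0.113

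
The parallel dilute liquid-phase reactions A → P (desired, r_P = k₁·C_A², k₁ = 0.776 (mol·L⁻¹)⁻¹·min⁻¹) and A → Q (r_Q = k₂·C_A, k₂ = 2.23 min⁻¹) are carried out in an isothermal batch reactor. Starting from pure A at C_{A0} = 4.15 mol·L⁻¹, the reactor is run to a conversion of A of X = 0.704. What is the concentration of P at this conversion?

1.38 mol·L⁻¹

C_A = C_{A0}(1−X) = 1.228 mol·L⁻¹.
Along a PFR/batch, dC_Q/dC_A = −r_Q/(r_P+r_Q) = −k₂/(k₂+k₁·C_A).
Integrating from C_{A0} to C_A: C_Q = (2.23/0.776)·ln[(2.23+0.776·4.15)/(2.23+0.776·1.23)] = 2.874·ln(5.450/3.183) = 1.545 mol·L⁻¹.
Then C_P = (C_{A0}−C_A) − C_Q = 2.922 − 1.545 = 1.376 mol·L⁻¹.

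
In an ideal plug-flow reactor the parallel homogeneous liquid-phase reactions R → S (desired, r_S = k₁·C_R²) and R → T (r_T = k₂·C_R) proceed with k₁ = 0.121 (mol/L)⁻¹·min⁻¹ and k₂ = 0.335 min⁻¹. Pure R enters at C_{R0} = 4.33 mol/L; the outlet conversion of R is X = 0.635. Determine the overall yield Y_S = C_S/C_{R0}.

C_R = C_{R0}(1−X) = 1.580 mol/L.
Along a PFR/batch, dC_T/dC_R = −r_T/(r_S+r_T) = −k₂/(k₂+k₁·C_R).
Integrating from C_{R0} to C_R: C_T = (0.335/0.121)·ln[(0.335+0.121·4.33)/(0.335+0.121·1.58)] = 2.769·ln(0.8589/0.5262) = 1.356 mol/L.
Then C_S = (C_{R0}−C_R) − C_T = 2.750 − 1.356 = 1.393 mol/L.
Y_S = C_S/C_{R0} = 1.393/4.33 = 0.322.

0.322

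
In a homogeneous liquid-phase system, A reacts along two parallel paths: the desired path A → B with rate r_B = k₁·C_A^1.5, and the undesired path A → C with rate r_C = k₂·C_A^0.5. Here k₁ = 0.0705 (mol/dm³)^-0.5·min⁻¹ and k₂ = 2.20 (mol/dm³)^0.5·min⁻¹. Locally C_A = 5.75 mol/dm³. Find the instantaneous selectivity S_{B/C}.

0.184

S_{B/C} = r_B/r_C = (k₁·C_A^1.5)/(k₂·C_A^0.5) = (k₁/k₂)·C_A.
= (0.0705×5.750^1.5) / (2.20×5.750^0.5) = 0.9721/5.275 = 0.184.
Since the desired path is higher order in A, keeping C_A high (PFR or concentrated feed) favours B.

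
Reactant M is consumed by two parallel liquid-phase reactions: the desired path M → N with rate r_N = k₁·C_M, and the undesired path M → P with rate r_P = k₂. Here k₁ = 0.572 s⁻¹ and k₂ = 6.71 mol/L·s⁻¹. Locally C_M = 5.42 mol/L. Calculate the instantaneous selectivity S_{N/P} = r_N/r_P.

S_{N/P} = r_N/r_P = (k₁·C_M)/(k₂) = (k₁/k₂)·C_M.
= (0.572×5.420) / (6.71) = 3.100/6.710 = 0.462.
Since the desired path is higher order in M, keeping C_M high (PFR or concentrated feed) favours N.

0.462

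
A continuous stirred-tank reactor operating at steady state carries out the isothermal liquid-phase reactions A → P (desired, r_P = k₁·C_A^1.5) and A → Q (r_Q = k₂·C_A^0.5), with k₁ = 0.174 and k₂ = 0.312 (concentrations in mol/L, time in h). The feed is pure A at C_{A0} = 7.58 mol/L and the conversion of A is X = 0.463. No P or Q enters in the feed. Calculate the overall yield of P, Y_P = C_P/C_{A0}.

Exit C_A = C_{A0}(1−X) = 7.58×0.537 = 4.070 mol/L.
In a CSTR the entire volume is at exit conditions, so r_P = 0.174×4.070^1.5 = 1.429 and r_Q = 0.312×4.070^0.5 = 0.6295.
Fraction of consumed A going to P: r_P/(r_P+r_Q) = 0.6942.
C_P = 0.6942·C_{A0}·X = 0.6942×7.58×0.463 = 2.44 mol/L; Y_P = C_P/C_{A0} = 0.321.

0.321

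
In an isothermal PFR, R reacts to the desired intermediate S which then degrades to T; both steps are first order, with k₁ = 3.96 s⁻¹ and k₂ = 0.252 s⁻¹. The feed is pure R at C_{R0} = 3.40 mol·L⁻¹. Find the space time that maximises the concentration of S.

0.743 s

The intermediate peaks when r₁ = r₂, i.e. k₁e^(−k₁τ) = k₂e^(−k₂τ), giving τ_opt = ln(k₂/k₁)/(k₂−k₁).
= ln(0.252/3.96)/(0.252−3.96) = ln(0.06364)/-3.708 = -2.755/-3.708 = 0.743 s.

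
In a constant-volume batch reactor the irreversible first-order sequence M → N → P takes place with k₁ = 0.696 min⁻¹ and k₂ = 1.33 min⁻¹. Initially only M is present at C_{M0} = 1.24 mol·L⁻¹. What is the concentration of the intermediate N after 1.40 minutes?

0.302 mol·L⁻¹

Solving the coupled first-order balances gives C_N(t) = [k₁/(k₂−k₁)]·C_{M0}·(e^(−k₁t) − e^(−k₂t)).
e^(−k₁t) = e^(−0.696×1.40) = e^(−0.9744) = 0.3774; e^(−k₂t) = e^(−1.862) = 0.1554.
C_N = 0.696×1.24/(1.33−0.696) × (0.3774−0.1554) = 1.361×0.2221 = 0.3023 mol·L⁻¹.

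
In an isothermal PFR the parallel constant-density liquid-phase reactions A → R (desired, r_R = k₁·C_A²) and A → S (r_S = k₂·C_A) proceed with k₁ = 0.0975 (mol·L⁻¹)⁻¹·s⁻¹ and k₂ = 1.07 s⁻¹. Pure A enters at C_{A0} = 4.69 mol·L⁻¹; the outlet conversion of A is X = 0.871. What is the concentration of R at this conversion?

0.769 mol·L⁻¹

C_A = C_{A0}(1−X) = 0.6050 mol·L⁻¹.
Along a PFR/batch, dC_S/dC_A = −r_S/(r_R+r_S) = −k₂/(k₂+k₁·C_A).
Integrating from C_{A0} to C_A: C_S = (1.07/0.0975)·ln[(1.07+0.0975·4.69)/(1.07+0.0975·0.605)] = 10.97·ln(1.527/1.129) = 3.316 mol·L⁻¹.
Then C_R = (C_{A0}−C_A) − C_S = 4.085 − 3.316 = 0.7689 mol·L⁻¹.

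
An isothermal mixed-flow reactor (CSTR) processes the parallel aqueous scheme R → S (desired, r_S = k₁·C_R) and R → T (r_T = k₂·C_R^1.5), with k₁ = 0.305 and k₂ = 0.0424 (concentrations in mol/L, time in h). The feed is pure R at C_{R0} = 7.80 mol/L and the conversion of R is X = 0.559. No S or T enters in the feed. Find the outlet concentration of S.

Exit C_R = C_{R0}(1−X) = 7.80×0.441 = 3.440 mol/L.
A CSTR operates uniformly at the exit composition, giving r_S = 1.049 and r_T = 0.2705 (each k·C_R^n at C_R = 3.440).
Fraction of consumed R going to S: r_S/(r_S+r_T) = 0.7950.
C_S = 0.7950·C_{R0}·X = 0.7950×7.80×0.559 = 3.47 mol/L.

3.47 mol/L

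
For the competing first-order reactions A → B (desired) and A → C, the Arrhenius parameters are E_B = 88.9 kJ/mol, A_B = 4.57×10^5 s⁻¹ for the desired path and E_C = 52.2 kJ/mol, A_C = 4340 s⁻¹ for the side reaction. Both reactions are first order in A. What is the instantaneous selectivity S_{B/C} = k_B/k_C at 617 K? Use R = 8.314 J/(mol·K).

k_B/k_C = (A_B/A_C)·exp[−(E_B−E_C)/(RT)] = (A_B/A_C)·exp[(E_C−E_B)/(RT)].
(E_C−E_B)/(RT) = (52.2−88.9)×10³/(8.314×617) = -36700/5130 = -7.154.
k_B/k_C = (4.57×10^5/4340)·exp(-7.154) = 105.3 × 7.814×10^-4 = 0.0823.
Since E_B > E_C, raising the temperature improves selectivity toward B.

0.0823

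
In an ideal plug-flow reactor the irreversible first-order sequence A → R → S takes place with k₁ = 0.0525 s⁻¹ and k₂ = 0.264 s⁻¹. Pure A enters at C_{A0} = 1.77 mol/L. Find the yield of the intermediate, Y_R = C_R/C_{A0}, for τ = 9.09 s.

Solving the coupled first-order balances gives C_R(τ) = [k₁/(k₂−k₁)]·C_{A0}·(e^(−k₁τ) − e^(−k₂τ)).
e^(−k₁τ) = e^(−0.0525×9.09) = e^(−0.4772) = 0.6205; e^(−k₂τ) = e^(−2.400) = 0.09074.
C_R = 0.0525×1.77/(0.264−0.0525) × (0.6205−0.09074) = 0.4394×0.5298 = 0.2328 mol/L.
Y_R = C_R/C_{A0} = 0.2328/1.77 = 0.132.

0.132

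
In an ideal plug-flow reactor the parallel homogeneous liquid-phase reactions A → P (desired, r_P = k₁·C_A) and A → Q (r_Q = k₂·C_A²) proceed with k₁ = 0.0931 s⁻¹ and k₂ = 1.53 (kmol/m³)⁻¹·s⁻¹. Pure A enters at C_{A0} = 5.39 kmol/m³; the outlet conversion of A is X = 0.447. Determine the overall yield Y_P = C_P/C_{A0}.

C_A = C_{A0}(1−X) = 2.981 kmol/m³.
Along a PFR/batch, dC_P/dC_A = −r_P/(r_P+r_Q) = −k₁/(k₁+k₂·C_A).
Integrating from C_{A0} to C_A: C_P = (0.0931/1.53)·ln[(0.0931+1.53·5.39)/(0.0931+1.53·2.98)] = 0.06085·ln(8.340/4.654) = 0.03550 kmol/m³.
Y_P = C_P/C_{A0} = 0.03550/5.39 = 0.00659.

0.00659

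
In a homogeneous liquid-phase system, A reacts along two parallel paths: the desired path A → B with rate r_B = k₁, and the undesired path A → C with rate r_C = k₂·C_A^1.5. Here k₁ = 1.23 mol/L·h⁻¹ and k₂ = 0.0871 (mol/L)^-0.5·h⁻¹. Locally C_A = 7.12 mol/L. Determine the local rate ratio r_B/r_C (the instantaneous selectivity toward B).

S_{B/C} = r_B/r_C = (k₁)/(k₂·C_A^1.5) = (k₁/k₂)·C_A^-1.5.
= (1.23) / (0.0871×7.120^1.5) = 1.230/1.655 = 0.743.

0.743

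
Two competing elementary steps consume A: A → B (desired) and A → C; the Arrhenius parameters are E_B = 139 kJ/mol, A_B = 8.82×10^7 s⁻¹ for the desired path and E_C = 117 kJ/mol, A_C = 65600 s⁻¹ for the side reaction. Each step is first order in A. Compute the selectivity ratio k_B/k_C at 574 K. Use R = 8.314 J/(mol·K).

13.4

k_B/k_C = (A_B/A_C)·exp[−(E_B−E_C)/(RT)] = (A_B/A_C)·exp[(E_C−E_B)/(RT)].
(E_C−E_B)/(RT) = (117−139)×10³/(8.314×574) = -22000/4772 = -4.610.
k_B/k_C = (8.82×10^7/65600)·exp(-4.610) = 1345 × 0.009952 = 13.4.
Since E_B > E_C, raising the temperature improves selectivity toward B.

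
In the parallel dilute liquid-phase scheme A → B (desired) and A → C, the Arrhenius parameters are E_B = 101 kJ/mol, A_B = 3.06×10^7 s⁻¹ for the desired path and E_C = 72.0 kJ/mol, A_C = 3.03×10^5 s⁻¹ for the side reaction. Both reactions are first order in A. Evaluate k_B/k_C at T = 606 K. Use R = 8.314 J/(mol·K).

0.320

With equal orders, S_{B/C} = k_B/k_C = (A_B/A_C)·exp[(E_C−E_B)/(RT)].
(E_C−E_B)/(RT) = (72.0−101)×10³/(8.314×606) = -29000/5038 = -5.756.
k_B/k_C = (3.06×10^7/3.03×10^5)·exp(-5.756) = 101.0 × 0.003164 = 0.320.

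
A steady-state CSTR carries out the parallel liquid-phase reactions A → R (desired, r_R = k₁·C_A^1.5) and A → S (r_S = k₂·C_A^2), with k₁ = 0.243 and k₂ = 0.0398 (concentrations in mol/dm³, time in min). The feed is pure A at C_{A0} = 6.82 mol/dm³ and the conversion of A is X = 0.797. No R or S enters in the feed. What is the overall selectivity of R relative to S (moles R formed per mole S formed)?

Exit C_A = C_{A0}(1−X) = 6.82×0.203 = 1.384 mol/dm³.
Rates in a CSTR are evaluated at the outlet concentration: r_R = 0.243×1.384^1.5 = 0.3958, r_S = 0.0398×1.384^2 = 0.07629.
Overall selectivity = C_R/C_S = r_Rτ/(r_Sτ) = r_R/r_S = 5.19.

5.19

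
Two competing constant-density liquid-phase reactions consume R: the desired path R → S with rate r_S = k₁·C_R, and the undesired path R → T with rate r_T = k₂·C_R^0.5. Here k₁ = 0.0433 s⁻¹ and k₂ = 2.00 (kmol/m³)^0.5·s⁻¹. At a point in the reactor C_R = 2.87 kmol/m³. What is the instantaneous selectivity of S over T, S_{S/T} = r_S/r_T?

S_{S/T} = r_S/r_T = (k₁·C_R)/(k₂·C_R^0.5) = (k₁/k₂)·C_R^0.5.
= (0.0433×2.870) / (2.00×2.870^0.5) = 0.1243/3.388 = 0.0367.
Since the desired path is higher order in R, keeping C_R high (PFR or concentrated feed) favours S.

0.0367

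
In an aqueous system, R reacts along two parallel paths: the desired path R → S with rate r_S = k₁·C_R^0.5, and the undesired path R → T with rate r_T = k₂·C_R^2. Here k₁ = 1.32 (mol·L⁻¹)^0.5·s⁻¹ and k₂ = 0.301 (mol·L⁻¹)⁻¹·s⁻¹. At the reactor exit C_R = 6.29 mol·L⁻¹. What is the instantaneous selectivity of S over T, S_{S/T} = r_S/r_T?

0.278

S_{S/T} = r_S/r_T = (k₁·C_R^0.5)/(k₂·C_R^2) = (k₁/k₂)·C_R^-1.5.
= (1.32×6.290^0.5) / (0.301×6.290^2) = 3.311/11.91 = 0.278.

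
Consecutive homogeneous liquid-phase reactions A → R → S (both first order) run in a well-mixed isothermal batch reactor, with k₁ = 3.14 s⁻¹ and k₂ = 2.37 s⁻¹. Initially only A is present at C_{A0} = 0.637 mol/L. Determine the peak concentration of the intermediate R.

0.268 mol/L

Evaluating C_R at t_opt = ln(k₂/k₁)/(k₂−k₁) gives C_{R,max}/C_{A0} = (k₁/k₂)^[k₂/(k₂−k₁)].
= (3.14/2.37)^(2.37/(2.37−3.14)) = (1.325)^(-3.078) = 0.4207.
C_{R,max} = 0.4207×0.637 = 0.268 mol/L.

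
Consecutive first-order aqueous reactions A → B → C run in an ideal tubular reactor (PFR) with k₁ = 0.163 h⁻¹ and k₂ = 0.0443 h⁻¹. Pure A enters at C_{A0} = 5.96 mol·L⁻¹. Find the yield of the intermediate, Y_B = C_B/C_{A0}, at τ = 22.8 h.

0.467

Solving the coupled first-order balances gives C_B(τ) = [k₁/(k₂−k₁)]·C_{A0}·(e^(−k₁τ) − e^(−k₂τ)).
e^(−k₁τ) = e^(−0.163×22.8) = e^(−3.716) = 0.02432; e^(−k₂τ) = e^(−1.010) = 0.3642.
C_B = 0.163×5.96/(0.0443−0.163) × (0.02432−0.3642) = (-8.184)×(-0.3399) = 2.782 mol·L⁻¹.
Y_B = C_B/C_{A0} = 2.782/5.96 = 0.467.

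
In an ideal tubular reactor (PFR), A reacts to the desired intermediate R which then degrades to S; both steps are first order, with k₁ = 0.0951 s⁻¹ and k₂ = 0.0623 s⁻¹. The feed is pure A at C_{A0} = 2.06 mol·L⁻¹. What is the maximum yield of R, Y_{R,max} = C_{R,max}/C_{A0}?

0.448

Evaluating C_R at τ_opt = ln(k₂/k₁)/(k₂−k₁) gives C_{R,max}/C_{A0} = (k₁/k₂)^[k₂/(k₂−k₁)].
= (0.0951/0.0623)^(0.0623/(0.0623−0.0951)) = (1.526)^(-1.899) = 0.4478.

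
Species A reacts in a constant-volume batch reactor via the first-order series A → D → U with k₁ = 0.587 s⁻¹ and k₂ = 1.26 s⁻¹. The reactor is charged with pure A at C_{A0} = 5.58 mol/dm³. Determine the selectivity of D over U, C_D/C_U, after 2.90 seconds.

The intermediate concentration in a first-order A→B→C sequence is C_D = k₁C_{A0}(e^(−k₁t) − e^(−k₂t))/(k₂−k₁).
e^(−k₁t) = e^(−0.587×2.90) = e^(−1.702) = 0.1823; e^(−k₂t) = e^(−3.654) = 0.02589.
C_D = 0.587×5.58/(1.26−0.587) × (0.1823−0.02589) = 4.867×0.1564 = 0.7611 mol/dm³.
C_A = C_{A0}e^(−k₁t) = 1.017 mol/dm³, so C_U = C_{A0}−C_A−C_D = 3.802 mol/dm³; C_D/C_U = 0.200.

0.200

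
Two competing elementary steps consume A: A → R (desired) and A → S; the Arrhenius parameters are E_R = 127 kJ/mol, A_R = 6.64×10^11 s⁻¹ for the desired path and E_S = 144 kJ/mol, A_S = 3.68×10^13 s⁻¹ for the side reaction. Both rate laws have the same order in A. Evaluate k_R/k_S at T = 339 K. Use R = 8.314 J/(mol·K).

With equal orders, S_{R/S} = k_R/k_S = (A_R/A_S)·exp[(E_S−E_R)/(RT)].
(E_S−E_R)/(RT) = (144−127)×10³/(8.314×339) = 17000/2818 = 6.032.
k_R/k_S = (6.64×10^11/3.68×10^13)·exp(6.032) = 0.01804 × 416.4 = 7.51.
Since E_R < E_S, lowering the temperature improves selectivity toward R.

7.51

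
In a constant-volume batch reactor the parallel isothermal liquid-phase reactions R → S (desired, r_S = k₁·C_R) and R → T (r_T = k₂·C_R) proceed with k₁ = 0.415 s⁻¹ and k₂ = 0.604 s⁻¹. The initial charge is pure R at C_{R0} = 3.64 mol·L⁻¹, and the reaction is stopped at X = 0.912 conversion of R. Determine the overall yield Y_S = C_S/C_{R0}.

C_R = C_{R0}(1−X) = 0.3203 mol·L⁻¹.
Both paths are first order in R, so the instantaneous fraction to S is constant: dC_S/d(−C_R) = k₁/(k₁+k₂) = 0.4073.
C_S = 0.4073·(C_{R0}−C_R) = 0.4073×3.320 = 1.35 mol·L⁻¹.
Y_S = C_S/C_{R0} = 1.352/3.64 = 0.371.

0.371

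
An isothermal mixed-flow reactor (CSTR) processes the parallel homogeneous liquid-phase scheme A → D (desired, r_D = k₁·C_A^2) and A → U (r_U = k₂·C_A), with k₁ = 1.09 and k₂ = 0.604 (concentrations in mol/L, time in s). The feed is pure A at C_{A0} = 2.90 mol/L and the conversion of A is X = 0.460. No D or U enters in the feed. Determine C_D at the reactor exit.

0.985 mol/L

Exit C_A = C_{A0}(1−X) = 2.90×0.540 = 1.566 mol/L.
Rates in a CSTR are evaluated at the outlet concentration: r_D = 1.09×1.566^2 = 2.673, r_U = 0.604×1.566 = 0.9459.
Fraction of consumed A going to D: r_D/(r_D+r_U) = 0.7386.
C_D = 0.7386·C_{A0}·X = 0.7386×2.90×0.460 = 0.985 mol/L.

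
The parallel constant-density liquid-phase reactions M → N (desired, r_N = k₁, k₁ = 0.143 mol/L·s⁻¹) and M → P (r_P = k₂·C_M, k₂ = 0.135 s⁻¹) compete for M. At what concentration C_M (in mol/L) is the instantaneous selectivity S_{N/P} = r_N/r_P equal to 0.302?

3.51 mol/L

S_{N/P} = (k₁/k₂)·C_M⁻¹ ⇒ C_M = (S·k₂/k₁)^(-1).
= (0.302×0.135/0.143)^(-1) = (0.2851)^(-1) = 3.51 mol/L.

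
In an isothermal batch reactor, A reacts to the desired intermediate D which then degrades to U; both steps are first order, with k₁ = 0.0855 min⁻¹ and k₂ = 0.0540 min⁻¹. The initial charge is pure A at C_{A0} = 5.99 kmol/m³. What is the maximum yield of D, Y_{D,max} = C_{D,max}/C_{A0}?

0.455

At the optimum, C_{D,max}/C_{A0} = (k₁/k₂)^[k₂/(k₂−k₁)].
= (0.0855/0.0540)^(0.0540/(0.0540−0.0855)) = (1.583)^(-1.714) = 0.4549.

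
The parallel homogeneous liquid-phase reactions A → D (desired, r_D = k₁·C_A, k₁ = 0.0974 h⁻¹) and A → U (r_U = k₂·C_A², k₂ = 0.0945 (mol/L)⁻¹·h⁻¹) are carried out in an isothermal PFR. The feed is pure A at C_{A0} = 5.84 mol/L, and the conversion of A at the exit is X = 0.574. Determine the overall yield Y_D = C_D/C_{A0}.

C_A = C_{A0}(1−X) = 2.488 mol/L.
Along a PFR/batch, dC_D/dC_A = −r_D/(r_D+r_U) = −k₁/(k₁+k₂·C_A).
Integrating from C_{A0} to C_A: C_D = (0.0974/0.0945)·ln[(0.0974+0.0945·5.84)/(0.0974+0.0945·2.49)] = 1.031·ln(0.6493/0.3325) = 0.6898 mol/L.
Y_D = C_D/C_{A0} = 0.6898/5.84 = 0.118.

0.118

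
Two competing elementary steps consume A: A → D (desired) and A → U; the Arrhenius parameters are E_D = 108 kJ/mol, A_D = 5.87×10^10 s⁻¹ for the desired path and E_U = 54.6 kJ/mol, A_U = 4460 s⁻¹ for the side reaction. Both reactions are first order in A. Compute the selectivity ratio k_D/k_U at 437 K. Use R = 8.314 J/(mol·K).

Since both paths have the same order in A, the concentration cancels and S_{D/U} = k_D/k_U = (A_D/A_U)·exp[(E_U−E_D)/(RT)].
(E_U−E_D)/(RT) = (54.6−108)×10³/(8.314×437) = -53400/3633 = -14.70.
k_D/k_U = (5.87×10^10/4460)·exp(-14.70) = 1.316×10^7 × 4.139×10^-7 = 5.45.

5.45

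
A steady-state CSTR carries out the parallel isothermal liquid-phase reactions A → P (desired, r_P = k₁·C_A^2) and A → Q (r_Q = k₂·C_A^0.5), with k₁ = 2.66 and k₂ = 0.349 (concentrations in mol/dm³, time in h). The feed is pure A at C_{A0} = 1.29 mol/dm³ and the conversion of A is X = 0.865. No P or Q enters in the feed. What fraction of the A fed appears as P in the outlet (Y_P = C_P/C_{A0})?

0.308

Exit C_A = C_{A0}(1−X) = 1.29×0.135 = 0.1742 mol/dm³.
A CSTR operates uniformly at the exit composition, giving r_P = 0.08067 and r_Q = 0.1456 (each k·C_A^n at C_A = 0.1742).
Fraction of consumed A going to P: r_P/(r_P+r_Q) = 0.3565.
C_P = 0.3565·C_{A0}·X = 0.3565×1.29×0.865 = 0.398 mol/dm³; Y_P = C_P/C_{A0} = 0.308.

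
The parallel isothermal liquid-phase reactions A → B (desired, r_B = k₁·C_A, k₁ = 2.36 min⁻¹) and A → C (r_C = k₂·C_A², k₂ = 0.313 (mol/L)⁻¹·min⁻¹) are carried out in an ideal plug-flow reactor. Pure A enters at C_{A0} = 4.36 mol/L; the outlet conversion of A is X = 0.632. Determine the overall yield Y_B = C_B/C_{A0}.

0.455

C_A = C_{A0}(1−X) = 1.604 mol/L.
Along a PFR/batch, dC_B/dC_A = −r_B/(r_B+r_C) = −k₁/(k₁+k₂·C_A).
Integrating from C_{A0} to C_A: C_B = (2.36/0.313)·ln[(2.36+0.313·4.36)/(2.36+0.313·1.60)] = 7.540·ln(3.725/2.862) = 1.986 mol/L.
Y_B = C_B/C_{A0} = 1.986/4.36 = 0.455.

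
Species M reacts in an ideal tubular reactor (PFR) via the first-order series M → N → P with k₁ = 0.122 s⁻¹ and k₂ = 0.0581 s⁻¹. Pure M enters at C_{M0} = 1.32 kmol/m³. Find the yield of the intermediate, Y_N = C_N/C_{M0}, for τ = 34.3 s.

0.231

The intermediate concentration in a first-order A→B→C sequence is C_N = k₁C_{M0}(e^(−k₁τ) − e^(−k₂τ))/(k₂−k₁).
e^(−k₁τ) = e^(−0.122×34.3) = e^(−4.185) = 0.01523; e^(−k₂τ) = e^(−1.993) = 0.1363.
C_N = 0.122×1.32/(0.0581−0.122) × (0.01523−0.1363) = (-2.520)×(-0.1211) = 0.3051 kmol/m³.
Y_N = C_N/C_{M0} = 0.3051/1.32 = 0.231.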